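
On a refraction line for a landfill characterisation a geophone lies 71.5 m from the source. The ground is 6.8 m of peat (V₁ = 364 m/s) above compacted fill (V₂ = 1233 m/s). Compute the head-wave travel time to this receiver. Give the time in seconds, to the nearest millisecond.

t = x/V₂ + 2h·√(V₂²−V₁²)/(V₁V₂).
√(V₂²−V₁²) = √(1233²−364²) = 1178.0 m/s; delay term = 2·6.8·1178.0/(364·1233) = 0.03570 s.
t = 71.5/1233 + 0.03570 = 0.09369 s.

0.094 s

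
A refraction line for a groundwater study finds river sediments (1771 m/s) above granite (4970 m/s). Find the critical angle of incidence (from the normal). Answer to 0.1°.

20.9°

At critical incidence the refracted ray runs along the interface (θ₂ = 90°), so sin θ_c = V₁/V₂.
θ_c = arcsin(1771/4970) = arcsin 0.3563 = 20.88°.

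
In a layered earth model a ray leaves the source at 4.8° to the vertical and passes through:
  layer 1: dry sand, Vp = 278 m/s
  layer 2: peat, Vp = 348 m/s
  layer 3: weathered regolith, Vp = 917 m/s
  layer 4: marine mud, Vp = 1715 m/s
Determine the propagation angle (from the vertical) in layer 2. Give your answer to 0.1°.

Ray parameter p = sin 4.8° / 278 = 3.0100e-04 s/m.
sin θ_2 = p·V_2 = 3.0100e-04 × 348 = 0.1047.
θ_2 = arcsin 0.1047 = 6.01°.

6.0°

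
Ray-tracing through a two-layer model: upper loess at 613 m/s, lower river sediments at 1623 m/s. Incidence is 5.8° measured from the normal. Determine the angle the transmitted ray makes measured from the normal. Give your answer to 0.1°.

Snell's law: sin θ₂ = (V₂/V₁)·sin θ₁ = (1623/613)·sin 5.8° = 0.2676.
θ₂ = sin⁻¹(0.2676) = 15.52° (from vertical).

15.5°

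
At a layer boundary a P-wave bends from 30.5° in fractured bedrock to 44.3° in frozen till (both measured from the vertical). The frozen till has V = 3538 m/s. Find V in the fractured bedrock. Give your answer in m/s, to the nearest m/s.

sin 30.5° = 0.5075; sin 44.3° = 0.6984.
V₁ = V₂·(sin θ₁/sin θ₂) = 3538·(0.5075/0.6984) = 2571.06 m/s.

2571 m/s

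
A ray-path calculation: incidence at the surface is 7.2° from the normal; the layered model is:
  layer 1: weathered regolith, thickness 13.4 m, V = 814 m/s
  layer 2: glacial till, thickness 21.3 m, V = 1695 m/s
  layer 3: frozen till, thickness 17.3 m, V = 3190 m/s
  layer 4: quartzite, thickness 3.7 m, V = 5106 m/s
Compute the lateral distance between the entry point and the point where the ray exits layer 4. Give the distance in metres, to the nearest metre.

p = sin θ₁/V₁ = sin 7.2°/814 = 1.5397e-04 s/m is conserved through the stack.
Layer 1: θ = 7.20°; offset = 13.4·tan 7.20° = 1.693 m.
Layer 2: sin θ = p·1695 = 0.2610 → θ = 15.13°; offset = 21.3·tan 15.13° = 5.758 m.
Layer 3: sin θ = p·3190 = 0.4912 → θ = 29.42°; offset = 17.3·tan 29.42° = 9.755 m.
Layer 4: sin θ = p·5106 = 0.7862 → θ = 51.83°; offset = 3.7·tan 51.83° = 4.707 m.
Σ offsets = 21.913 m.

22 m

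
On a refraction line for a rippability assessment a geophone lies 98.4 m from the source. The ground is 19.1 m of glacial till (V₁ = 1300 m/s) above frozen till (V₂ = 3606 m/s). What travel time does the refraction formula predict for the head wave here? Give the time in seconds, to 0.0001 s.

0.0547 s

t = x/V₂ + 2h·√(V₂²−V₁²)/(V₁V₂).
√(V₂²−V₁²) = √(3606²−1300²) = 3363.5 m/s; delay term = 2·19.1·3363.5/(1300·3606) = 0.02741 s.
t = 98.4/3606 + 0.02741 = 0.05470 s.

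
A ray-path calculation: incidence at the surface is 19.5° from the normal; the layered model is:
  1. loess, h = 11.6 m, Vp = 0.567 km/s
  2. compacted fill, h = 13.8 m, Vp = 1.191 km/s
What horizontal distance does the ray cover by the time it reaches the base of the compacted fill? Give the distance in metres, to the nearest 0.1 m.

Ray parameter p = sin 19.5° / 0.567 km/s = 5.8872e-01 s/km.
Layer 1: θ = 19.50°; offset = 11.6·tan 19.50° = 4.108 m.
Layer 2: sin θ = p·1.191 = 0.7012 → θ = 44.52°; offset = 13.8·tan 44.52° = 13.571 m.
Total horizontal offset = 17.679 m.

17.7 m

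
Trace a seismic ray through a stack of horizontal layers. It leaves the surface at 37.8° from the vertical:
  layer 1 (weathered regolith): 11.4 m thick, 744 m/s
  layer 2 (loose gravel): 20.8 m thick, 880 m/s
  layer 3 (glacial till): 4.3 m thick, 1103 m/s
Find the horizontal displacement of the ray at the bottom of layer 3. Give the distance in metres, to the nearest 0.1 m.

40.1 m

Ray parameter p = sin 37.8° / 744 m/s = 8.2380e-04 s/m.
Layer 1: θ = 37.80°; offset = 11.4·tan 37.80° = 8.843 m.
Layer 2: sin θ = p·880 = 0.7249 → θ = 46.46°; offset = 20.8·tan 46.46° = 21.891 m.
Layer 3: sin θ = p·1103 = 0.9087 → θ = 65.32°; offset = 4.3·tan 65.32° = 9.357 m.
Summing the layer offsets gives 40.091 m.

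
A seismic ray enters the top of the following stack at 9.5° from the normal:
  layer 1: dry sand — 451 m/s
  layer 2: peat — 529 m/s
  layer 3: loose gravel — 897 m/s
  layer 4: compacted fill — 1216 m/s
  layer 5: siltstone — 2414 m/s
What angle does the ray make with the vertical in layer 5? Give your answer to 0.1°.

62.1°

Ray parameter p = sin 9.5° / 451 = 3.6596e-04 s/m.
sin θ_5 = p·V_5 = 3.6596e-04 × 2414 = 0.8834.
θ_5 = 62.06° from the vertical.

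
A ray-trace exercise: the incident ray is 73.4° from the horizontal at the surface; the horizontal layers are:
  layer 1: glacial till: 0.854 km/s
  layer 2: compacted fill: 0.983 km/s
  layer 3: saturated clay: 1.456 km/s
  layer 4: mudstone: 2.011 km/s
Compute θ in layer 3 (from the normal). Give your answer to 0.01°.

29.15°

From the normal: θ₁ = 90° − 73.4° = 16.6°.
Snell's law across each interface conserves sin θ / V, so sin θ_3 = V_3·sin θ₁/V₁.
sin θ_3 = 1.456 × sin 16.6° / 0.854 = 0.4871.
θ_3 = 29.15° from the vertical.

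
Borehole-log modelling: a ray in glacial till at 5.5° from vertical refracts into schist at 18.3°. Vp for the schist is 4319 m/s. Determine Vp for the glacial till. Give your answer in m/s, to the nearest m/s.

Snell's law: sin 5.5°/V₁ = sin 18.3°/V₂.
V₁ = V₂·sin 5.5°/sin 18.3° = 4319 × 0.3052 = 1318.37 m/s.

1318 m/s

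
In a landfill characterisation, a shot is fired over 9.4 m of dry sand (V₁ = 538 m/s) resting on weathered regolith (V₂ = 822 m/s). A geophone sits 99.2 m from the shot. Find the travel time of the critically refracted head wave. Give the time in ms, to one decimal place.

θ_c = arcsin(V₁/V₂) = arcsin(538/822) = 40.88°, cos θ_c = 0.7561.
Intercept time tᵢ = 2h cos θ_c / V₁ = 2·9.4·0.7561/538 = 0.02642 s.
t = x/V₂ + tᵢ = 99.2/822 + 0.02642 = 0.14710 s.

147.1 ms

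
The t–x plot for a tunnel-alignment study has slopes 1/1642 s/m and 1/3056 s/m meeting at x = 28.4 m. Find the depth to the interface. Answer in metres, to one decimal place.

h = (x_cross/2)·√((V₂−V₁)/(V₂+V₁)).
(V₂−V₁)/(V₂+V₁) = (3056−1642)/(3056+1642) = 0.3010; √ = 0.5486.
h = (28.4/2)·0.5486 = 7.79 m.

7.8 m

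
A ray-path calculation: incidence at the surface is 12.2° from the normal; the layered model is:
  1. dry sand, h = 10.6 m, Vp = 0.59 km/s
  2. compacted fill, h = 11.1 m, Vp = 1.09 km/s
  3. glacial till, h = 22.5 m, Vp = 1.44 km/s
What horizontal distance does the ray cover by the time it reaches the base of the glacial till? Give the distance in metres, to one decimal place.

p = sin θ₁/V₁ = sin 12.2°/0.59 = 3.5818e-01 s/km is conserved through the stack.
Layer 1: θ = 12.20°; offset = 10.6·tan 12.20° = 2.292 m.
Layer 2: sin θ = p·1.09 = 0.3904 → θ = 22.98°; offset = 11.1·tan 22.98° = 4.707 m.
Layer 3: sin θ = p·1.44 = 0.5158 → θ = 31.05°; offset = 22.5·tan 31.05° = 13.546 m.
Total horizontal offset = 20.545 m.

20.5 m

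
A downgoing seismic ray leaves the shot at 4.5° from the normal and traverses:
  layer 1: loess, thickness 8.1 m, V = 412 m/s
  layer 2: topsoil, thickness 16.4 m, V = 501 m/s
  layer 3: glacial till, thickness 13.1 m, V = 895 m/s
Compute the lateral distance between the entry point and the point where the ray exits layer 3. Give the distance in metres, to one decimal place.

4.5 m

Apply Snell's law at each interface; in layer i the horizontal offset is hᵢ·tan θᵢ.
Layer 1: θ = 4.50°; offset = 8.1·tan 4.50° = 0.637 m.
Layer 2: sin θ = 501·sin 4.5°/412 = 0.0954, θ = 5.47°; offset = 16.4·tan 5.47° = 1.572 m.
Layer 3: sin θ = 895·sin 4.5°/412 = 0.1704, θ = 9.81°; offset = 13.1·tan 9.81° = 2.266 m.
Summing the layer offsets gives 4.475 m.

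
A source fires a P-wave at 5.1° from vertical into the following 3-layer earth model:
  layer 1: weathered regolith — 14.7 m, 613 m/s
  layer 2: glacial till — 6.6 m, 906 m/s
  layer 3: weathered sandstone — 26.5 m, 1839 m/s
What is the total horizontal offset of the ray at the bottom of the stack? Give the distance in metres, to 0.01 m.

9.52 m

p = sin θ₁/V₁ = sin 5.1°/613 = 1.4502e-04 s/m is conserved through the stack.
Layer 1: θ = 5.10°; offset = 14.7·tan 5.10° = 1.3119 m.
Layer 2: sin θ = p·906 = 0.1314 → θ = 7.55°; offset = 6.6·tan 7.55° = 0.8747 m.
Layer 3: sin θ = p·1839 = 0.2667 → θ = 15.47°; offset = 26.5·tan 15.47° = 7.3327 m.
Total horizontal offset = 9.5193 m.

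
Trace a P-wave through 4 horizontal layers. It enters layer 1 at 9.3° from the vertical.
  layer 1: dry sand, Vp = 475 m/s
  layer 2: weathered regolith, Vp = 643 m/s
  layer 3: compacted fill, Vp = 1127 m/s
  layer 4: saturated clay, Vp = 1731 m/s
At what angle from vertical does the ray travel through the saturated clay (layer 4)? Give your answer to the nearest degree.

Snell's law across each interface conserves sin θ / V, so sin θ_4 = V_4·sin θ₁/V₁.
sin θ_4 = 1731 × sin 9.3° / 475 = 0.5889.
θ_4 = 36.08° from the vertical.

36°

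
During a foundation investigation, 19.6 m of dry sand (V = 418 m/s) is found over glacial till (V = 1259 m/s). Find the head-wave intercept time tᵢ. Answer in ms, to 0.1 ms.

88.5 ms

θ_c = arcsin(V₁/V₂) = arcsin(418/1259) = 19.39°; cos θ_c = 0.9433.
tᵢ = 2h·cos θ_c / V₁ = 2·19.6·0.9433 / 418 = 0.08846 s.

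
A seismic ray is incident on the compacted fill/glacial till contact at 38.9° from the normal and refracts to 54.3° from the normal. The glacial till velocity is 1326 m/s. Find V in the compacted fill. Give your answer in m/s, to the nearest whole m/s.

1025 m/s

Snell's law: sin 38.9°/V₁ = sin 54.3°/V₂.
V₁ = V₂·sin 38.9°/sin 54.3° = 1326 × 0.7733 = 1025.36 m/s.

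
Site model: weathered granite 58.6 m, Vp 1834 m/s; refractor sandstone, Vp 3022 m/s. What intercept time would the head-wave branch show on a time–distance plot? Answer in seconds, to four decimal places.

tᵢ = 2h·√(V₂²−V₁²)/(V₁V₂).
√(V₂²−V₁²) = √(3022²−1834²) = 2401.9 m/s.
tᵢ = 2·58.6·2401.9/(1834·3022) = 0.05079 s.

0.0508 s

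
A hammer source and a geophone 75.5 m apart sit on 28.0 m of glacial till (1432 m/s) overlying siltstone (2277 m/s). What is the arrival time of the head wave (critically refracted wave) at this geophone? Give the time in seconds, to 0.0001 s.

0.0636 s

t = x/V₂ + 2h·√(V₂²−V₁²)/(V₁V₂).
√(V₂²−V₁²) = √(2277²−1432²) = 1770.3 m/s; delay term = 2·28.0·1770.3/(1432·2277) = 0.03040 s.
t = 75.5/2277 + 0.03040 = 0.06356 s.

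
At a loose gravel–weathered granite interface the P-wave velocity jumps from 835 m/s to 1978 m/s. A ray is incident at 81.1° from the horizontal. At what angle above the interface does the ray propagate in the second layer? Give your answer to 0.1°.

68.5°

Convert to the normal: θ₁ = 90° − 81.1° = 8.9°.
sin θ₁/V₁ = sin θ₂/V₂ ⇒ sin θ₂ = 1978·sin 8.9°/835 = 1978·0.1547/835 = 0.3665.
θ₂ = sin⁻¹(0.3665) = 21.50° (from vertical).
From the interface: 90° − 21.50° = 68.50°.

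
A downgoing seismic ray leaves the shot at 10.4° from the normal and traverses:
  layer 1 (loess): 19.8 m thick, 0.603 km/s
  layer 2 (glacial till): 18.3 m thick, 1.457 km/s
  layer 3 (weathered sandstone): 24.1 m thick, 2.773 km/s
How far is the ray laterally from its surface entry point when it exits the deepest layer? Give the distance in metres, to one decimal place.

48.4 m

Apply Snell's law at each interface; in layer i the horizontal offset is hᵢ·tan θᵢ.
Layer 1: θ = 10.40°; offset = 19.8·tan 10.40° = 3.634 m.
Layer 2: sin θ = 1.457·sin 10.4°/0.603 = 0.4362, θ = 25.86°; offset = 18.3·tan 25.86° = 8.870 m.
Layer 3: sin θ = 2.773·sin 10.4°/0.603 = 0.8301, θ = 56.11°; offset = 24.1·tan 56.11° = 35.884 m.
Total horizontal offset = 48.388 m.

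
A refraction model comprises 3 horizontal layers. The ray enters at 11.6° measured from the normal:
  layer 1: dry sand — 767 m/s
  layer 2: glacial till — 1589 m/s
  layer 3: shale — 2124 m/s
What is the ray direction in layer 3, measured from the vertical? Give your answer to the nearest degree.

Snell's law across each interface conserves sin θ / V, so sin θ_3 = V_3·sin θ₁/V₁.
sin θ_3 = 2124 × sin 11.6° / 767 = 0.5568.
θ_3 = arcsin 0.5568 = 33.84°.

34°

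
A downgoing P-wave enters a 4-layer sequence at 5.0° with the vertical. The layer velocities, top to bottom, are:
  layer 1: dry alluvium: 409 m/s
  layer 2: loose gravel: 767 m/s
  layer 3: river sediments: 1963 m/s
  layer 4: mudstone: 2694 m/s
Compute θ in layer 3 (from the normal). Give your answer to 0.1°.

24.7°

Ray parameter p = sin 5.0° / 409 = 2.1309e-04 s/m.
sin θ_3 = p·V_3 = 2.1309e-04 × 1963 = 0.4183.
θ_3 = 24.73° from the vertical.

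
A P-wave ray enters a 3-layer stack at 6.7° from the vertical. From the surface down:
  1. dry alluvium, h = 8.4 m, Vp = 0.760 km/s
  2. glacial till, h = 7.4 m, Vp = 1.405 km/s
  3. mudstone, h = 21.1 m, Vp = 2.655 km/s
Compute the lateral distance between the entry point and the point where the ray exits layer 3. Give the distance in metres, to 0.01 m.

12.04 m

Apply Snell's law at each interface; in layer i the horizontal offset is hᵢ·tan θᵢ.
Layer 1: θ = 6.70°; offset = 8.4·tan 6.70° = 0.9868 m.
Layer 2: sin θ = 1.405·sin 6.7°/0.760 = 0.2157, θ = 12.46°; offset = 7.4·tan 12.46° = 1.6346 m.
Layer 3: sin θ = 2.655·sin 6.7°/0.760 = 0.4076, θ = 24.05°; offset = 21.1·tan 24.05° = 9.4177 m.
Summing the layer offsets gives 12.0390 m.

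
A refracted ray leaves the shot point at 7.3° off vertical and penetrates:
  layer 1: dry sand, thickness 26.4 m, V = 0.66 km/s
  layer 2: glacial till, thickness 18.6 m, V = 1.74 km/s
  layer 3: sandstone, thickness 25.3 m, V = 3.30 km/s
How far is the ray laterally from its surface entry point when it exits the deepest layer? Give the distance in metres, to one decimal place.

30.8 m

Ray parameter p = sin 7.3° / 0.66 km/s = 1.9252e-01 s/km.
Layer 1: θ = 7.30°; offset = 26.4·tan 7.30° = 3.382 m.
Layer 2: sin θ = p·1.74 = 0.3350 → θ = 19.57°; offset = 18.6·tan 19.57° = 6.613 m.
Layer 3: sin θ = p·3.30 = 0.6353 → θ = 39.44°; offset = 25.3·tan 39.44° = 20.814 m.
Σ offsets = 30.809 m.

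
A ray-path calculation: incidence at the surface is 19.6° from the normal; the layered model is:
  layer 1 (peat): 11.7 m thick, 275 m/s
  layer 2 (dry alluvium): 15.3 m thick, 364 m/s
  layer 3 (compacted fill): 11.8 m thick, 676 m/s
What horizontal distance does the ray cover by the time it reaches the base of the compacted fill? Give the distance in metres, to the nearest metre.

29 m

Apply Snell's law at each interface; in layer i the horizontal offset is hᵢ·tan θᵢ.
Layer 1: θ = 19.60°; offset = 11.7·tan 19.60° = 4.166 m.
Layer 2: sin θ = 364·sin 19.6°/275 = 0.4440, θ = 26.36°; offset = 15.3·tan 26.36° = 7.582 m.
Layer 3: sin θ = 676·sin 19.6°/275 = 0.8246, θ = 55.55°; offset = 11.8·tan 55.55° = 17.200 m.
Σ offsets = 28.948 m.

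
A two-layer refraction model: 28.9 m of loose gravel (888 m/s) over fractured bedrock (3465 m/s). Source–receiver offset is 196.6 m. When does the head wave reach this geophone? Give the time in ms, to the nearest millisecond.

t = x/V₂ + 2h·√(V₂²−V₁²)/(V₁V₂).
√(V₂²−V₁²) = √(3465²−888²) = 3349.3 m/s; delay term = 2·28.9·3349.3/(888·3465) = 0.06292 s.
t = 196.6/3465 + 0.06292 = 0.11966 s.

120 ms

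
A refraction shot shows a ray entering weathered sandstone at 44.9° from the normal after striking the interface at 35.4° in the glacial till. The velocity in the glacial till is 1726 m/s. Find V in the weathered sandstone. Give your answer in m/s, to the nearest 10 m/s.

sin 35.4° = 0.5793; sin 44.9° = 0.7059.
V₂ = V₁·(sin θ₂/sin θ₁) = 1726·(0.7059/0.5793) = 2103.18 m/s.

2100 m/s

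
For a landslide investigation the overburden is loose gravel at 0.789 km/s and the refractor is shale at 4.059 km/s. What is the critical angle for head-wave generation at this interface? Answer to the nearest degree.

11°

Critical incidence: sin θ_c = V₁/V₂ = 0.789/4.059 = 0.1944.
θ_c = arcsin 0.1944 = 11.21°.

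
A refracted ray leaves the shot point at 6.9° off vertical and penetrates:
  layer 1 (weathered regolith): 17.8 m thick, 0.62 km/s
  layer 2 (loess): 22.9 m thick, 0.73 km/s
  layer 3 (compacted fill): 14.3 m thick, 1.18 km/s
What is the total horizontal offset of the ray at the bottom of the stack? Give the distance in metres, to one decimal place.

8.8 m

Apply Snell's law at each interface; in layer i the horizontal offset is hᵢ·tan θᵢ.
Layer 1: θ = 6.90°; offset = 17.8·tan 6.90° = 2.154 m.
Layer 2: sin θ = 0.73·sin 6.9°/0.62 = 0.1415, θ = 8.13°; offset = 22.9·tan 8.13° = 3.272 m.
Layer 3: sin θ = 1.18·sin 6.9°/0.62 = 0.2286, θ = 13.22°; offset = 14.3·tan 13.22° = 3.359 m.
Σ offsets = 8.785 m.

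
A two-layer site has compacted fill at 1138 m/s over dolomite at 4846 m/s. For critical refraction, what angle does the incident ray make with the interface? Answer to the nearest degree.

76°

At critical incidence the refracted ray runs along the interface (θ₂ = 90°), so sin θ_c = V₁/V₂.
θ_c = arcsin(1138/4846) = arcsin 0.2348 = 13.58°.
Measured from the interface: 90° − 13.58° = 76.42°.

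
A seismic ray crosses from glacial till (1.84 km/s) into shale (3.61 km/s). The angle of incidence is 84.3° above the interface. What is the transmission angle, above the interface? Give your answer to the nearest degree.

Angle from the normal: 90° − 84.3° = 5.7°.
sin θ₁/V₁ = sin θ₂/V₂ ⇒ sin θ₂ = 3.61·sin 5.7°/1.84 = 3.61·0.0993/1.84 = 0.1949.
θ₂ = sin⁻¹(0.1949) = 11.24° (from vertical).
From the interface: 90° − 11.24° = 78.76°.

79°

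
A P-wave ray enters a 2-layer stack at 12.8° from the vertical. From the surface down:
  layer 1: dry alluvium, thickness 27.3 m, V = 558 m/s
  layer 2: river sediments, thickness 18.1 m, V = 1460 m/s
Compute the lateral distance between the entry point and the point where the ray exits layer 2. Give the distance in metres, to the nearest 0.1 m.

19.1 m

Apply Snell's law at each interface; in layer i the horizontal offset is hᵢ·tan θᵢ.
Layer 1: θ = 12.80°; offset = 27.3·tan 12.80° = 6.202 m.
Layer 2: sin θ = 1460·sin 12.8°/558 = 0.5797, θ = 35.43°; offset = 18.1·tan 35.43° = 12.876 m.
Total horizontal offset = 19.079 m.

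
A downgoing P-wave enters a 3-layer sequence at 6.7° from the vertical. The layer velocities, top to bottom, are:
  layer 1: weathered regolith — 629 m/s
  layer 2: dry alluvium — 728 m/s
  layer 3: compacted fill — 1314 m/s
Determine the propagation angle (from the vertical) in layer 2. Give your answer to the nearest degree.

Ray parameter p = sin 6.7° / 629 = 1.8549e-04 s/m.
sin θ_2 = p·V_2 = 1.8549e-04 × 728 = 0.1350.
θ_2 = 7.76° from the vertical.

8°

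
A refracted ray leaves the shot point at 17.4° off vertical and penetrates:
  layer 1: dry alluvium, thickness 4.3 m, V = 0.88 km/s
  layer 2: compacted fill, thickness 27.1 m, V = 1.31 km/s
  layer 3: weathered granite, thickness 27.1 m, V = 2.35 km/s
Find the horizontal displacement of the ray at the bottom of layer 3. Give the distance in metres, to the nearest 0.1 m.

p = sin θ₁/V₁ = sin 17.4°/0.88 = 3.3982e-01 s/km is conserved through the stack.
Layer 1: θ = 17.40°; offset = 4.3·tan 17.40° = 1.348 m.
Layer 2: sin θ = p·1.31 = 0.4452 → θ = 26.43°; offset = 27.1·tan 26.43° = 13.472 m.
Layer 3: sin θ = p·2.35 = 0.7986 → θ = 52.99°; offset = 27.1·tan 52.99° = 35.955 m.
Total horizontal offset = 50.775 m.

50.8 m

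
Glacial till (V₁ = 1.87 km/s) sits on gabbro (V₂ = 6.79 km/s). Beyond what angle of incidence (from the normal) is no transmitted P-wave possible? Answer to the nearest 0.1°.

16.0°

At critical incidence the refracted ray runs along the interface (θ₂ = 90°), so sin θ_c = V₁/V₂.
θ_c = arcsin(1.87/6.79) = arcsin 0.2754 = 15.99°.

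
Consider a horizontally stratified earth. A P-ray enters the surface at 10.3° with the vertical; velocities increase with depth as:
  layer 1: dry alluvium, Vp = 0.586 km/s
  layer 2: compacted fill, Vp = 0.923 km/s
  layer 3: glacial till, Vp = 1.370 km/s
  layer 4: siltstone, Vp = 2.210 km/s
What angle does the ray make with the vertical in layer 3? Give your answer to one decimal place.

Snell's law across each interface conserves sin θ / V, so sin θ_3 = V_3·sin θ₁/V₁.
sin θ_3 = 1.370 × sin 10.3° / 0.586 = 0.4180.
θ_3 = 24.71° from the vertical.

24.7°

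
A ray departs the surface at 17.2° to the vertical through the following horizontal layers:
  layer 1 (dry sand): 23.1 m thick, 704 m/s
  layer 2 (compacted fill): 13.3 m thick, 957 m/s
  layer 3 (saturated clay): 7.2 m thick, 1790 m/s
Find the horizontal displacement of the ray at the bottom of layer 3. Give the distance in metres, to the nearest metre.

21 m

Apply Snell's law at each interface; in layer i the horizontal offset is hᵢ·tan θᵢ.
Layer 1: θ = 17.20°; offset = 23.1·tan 17.20° = 7.151 m.
Layer 2: sin θ = 957·sin 17.2°/704 = 0.4020, θ = 23.70°; offset = 13.3·tan 23.70° = 5.839 m.
Layer 3: sin θ = 1790·sin 17.2°/704 = 0.7519, θ = 48.75°; offset = 7.2·tan 48.75° = 8.211 m.
Summing the layer offsets gives 21.200 m.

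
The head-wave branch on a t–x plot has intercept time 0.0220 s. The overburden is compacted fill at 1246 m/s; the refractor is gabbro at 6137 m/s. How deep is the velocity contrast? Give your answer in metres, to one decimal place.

h = tᵢ·V₁·V₂ / (2·√(V₂²−V₁²)).
√(V₂²−V₁²) = √(6137² − 1246²) = 6009.2 m/s.
h = 0.022 s × 1246 × 6137 / (2 × 6009.2) = 14.00 m.

14.0 m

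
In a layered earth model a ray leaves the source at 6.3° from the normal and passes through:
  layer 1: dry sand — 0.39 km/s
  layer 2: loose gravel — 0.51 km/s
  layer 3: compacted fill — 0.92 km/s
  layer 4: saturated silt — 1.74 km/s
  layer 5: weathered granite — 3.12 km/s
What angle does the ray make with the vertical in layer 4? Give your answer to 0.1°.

Ray parameter p = sin 6.3° / 0.39 = 2.8137e-01 s/km.
sin θ_4 = p·V_4 = 2.8137e-01 × 1.74 = 0.4896.
θ_4 = 29.31° from the vertical.

29.3°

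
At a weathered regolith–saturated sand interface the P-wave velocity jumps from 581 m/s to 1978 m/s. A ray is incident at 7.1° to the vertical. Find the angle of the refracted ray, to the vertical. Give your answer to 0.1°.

sin θ₁/V₁ = sin θ₂/V₂ ⇒ sin θ₂ = 1978·sin 7.1°/581 = 1978·0.1236/581 = 0.4208.
θ₂ = arcsin 0.4208 = 24.88° from the normal.

24.9°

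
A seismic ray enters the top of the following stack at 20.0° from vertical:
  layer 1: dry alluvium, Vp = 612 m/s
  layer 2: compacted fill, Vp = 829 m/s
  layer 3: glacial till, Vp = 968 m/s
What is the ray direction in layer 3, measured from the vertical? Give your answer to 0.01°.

32.75°

Ray parameter p = sin 20.0° / 612 = 5.5886e-04 s/m.
sin θ_3 = p·V_3 = 5.5886e-04 × 968 = 0.5410.
θ_3 = 32.75° from the vertical.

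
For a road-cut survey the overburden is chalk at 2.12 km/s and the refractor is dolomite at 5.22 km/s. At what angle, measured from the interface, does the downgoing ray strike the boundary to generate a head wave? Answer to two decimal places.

At critical incidence the refracted ray runs along the interface (θ₂ = 90°), so sin θ_c = V₁/V₂.
θ_c = arcsin(2.12/5.22) = arcsin 0.4061 = 23.96°.
Measured from the interface: 90° − 23.96° = 66.04°.

66.04°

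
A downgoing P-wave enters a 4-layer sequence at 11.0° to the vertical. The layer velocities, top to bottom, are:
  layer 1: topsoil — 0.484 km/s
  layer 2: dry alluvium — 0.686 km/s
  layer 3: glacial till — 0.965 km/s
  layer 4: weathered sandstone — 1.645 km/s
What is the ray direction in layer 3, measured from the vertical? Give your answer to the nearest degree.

22°

Ray parameter p = sin 11.0° / 0.484 = 3.9423e-01 s/km.
sin θ_3 = p·V_3 = 3.9423e-01 × 0.965 = 0.3804.
θ_3 = 22.36° from the vertical.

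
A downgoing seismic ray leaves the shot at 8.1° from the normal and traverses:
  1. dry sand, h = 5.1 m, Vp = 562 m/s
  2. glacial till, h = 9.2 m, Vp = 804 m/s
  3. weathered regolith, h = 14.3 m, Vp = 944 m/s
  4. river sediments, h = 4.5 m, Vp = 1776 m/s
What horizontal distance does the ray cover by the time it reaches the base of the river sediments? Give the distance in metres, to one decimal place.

8.3 m

Ray parameter p = sin 8.1° / 562 m/s = 2.5071e-04 s/m.
Layer 1: θ = 8.10°; offset = 5.1·tan 8.10° = 0.726 m.
Layer 2: sin θ = p·804 = 0.2016 → θ = 11.63°; offset = 9.2·tan 11.63° = 1.893 m.
Layer 3: sin θ = p·944 = 0.2367 → θ = 13.69°; offset = 14.3·tan 13.69° = 3.483 m.
Layer 4: sin θ = p·1776 = 0.4453 → θ = 26.44°; offset = 4.5·tan 26.44° = 2.238 m.
Total horizontal offset = 8.340 m.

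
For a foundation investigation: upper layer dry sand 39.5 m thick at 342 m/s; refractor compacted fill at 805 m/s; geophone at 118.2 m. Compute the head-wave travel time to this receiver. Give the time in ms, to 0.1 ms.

θ_c = arcsin(V₁/V₂) = arcsin(342/805) = 25.14°, cos θ_c = 0.9053.
Intercept time tᵢ = 2h cos θ_c / V₁ = 2·39.5·0.9053/342 = 0.20911 s.
t = x/V₂ + tᵢ = 118.2/805 + 0.20911 = 0.35594 s.

355.9 ms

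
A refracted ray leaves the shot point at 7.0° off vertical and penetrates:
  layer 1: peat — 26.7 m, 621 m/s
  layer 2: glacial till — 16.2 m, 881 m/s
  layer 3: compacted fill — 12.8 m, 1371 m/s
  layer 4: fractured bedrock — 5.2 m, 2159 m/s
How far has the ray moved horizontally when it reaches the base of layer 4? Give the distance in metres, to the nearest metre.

p = sin θ₁/V₁ = sin 7.0°/621 = 1.9625e-04 s/m is conserved through the stack.
Layer 1: θ = 7.00°; offset = 26.7·tan 7.00° = 3.278 m.
Layer 2: sin θ = p·881 = 0.1729 → θ = 9.96°; offset = 16.2·tan 9.96° = 2.844 m.
Layer 3: sin θ = p·1371 = 0.2691 → θ = 15.61°; offset = 12.8·tan 15.61° = 3.576 m.
Layer 4: sin θ = p·2159 = 0.4237 → θ = 25.07°; offset = 5.2·tan 25.07° = 2.432 m.
Summing the layer offsets gives 12.130 m.

12 m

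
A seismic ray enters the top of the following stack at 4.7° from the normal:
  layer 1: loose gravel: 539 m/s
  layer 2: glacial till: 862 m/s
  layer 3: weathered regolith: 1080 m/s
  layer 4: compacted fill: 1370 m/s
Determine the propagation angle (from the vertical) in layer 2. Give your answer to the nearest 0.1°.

7.5°

Ray parameter p = sin 4.7° / 539 = 1.5202e-04 s/m.
sin θ_2 = p·V_2 = 1.5202e-04 × 862 = 0.1310.
θ_2 = arcsin 0.1310 = 7.53°.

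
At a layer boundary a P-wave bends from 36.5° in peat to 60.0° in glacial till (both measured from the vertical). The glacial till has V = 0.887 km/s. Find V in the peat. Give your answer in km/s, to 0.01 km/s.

Snell's law: sin 36.5°/V₁ = sin 60.0°/V₂.
V₁ = V₂·sin 36.5°/sin 60.0° = 0.887 × 0.6868 = 0.61 km/s.

0.61 km/s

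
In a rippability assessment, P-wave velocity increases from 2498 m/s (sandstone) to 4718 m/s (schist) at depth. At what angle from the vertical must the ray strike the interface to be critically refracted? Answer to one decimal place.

Critical incidence: sin θ_c = V₁/V₂ = 2498/4718 = 0.5295.
θ_c = arcsin 0.5295 = 31.97°.

32.0°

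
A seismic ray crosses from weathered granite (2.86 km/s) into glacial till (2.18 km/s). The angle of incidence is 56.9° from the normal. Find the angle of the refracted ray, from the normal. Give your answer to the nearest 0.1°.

Snell's law: sin θ₂ = (V₂/V₁)·sin θ₁ = (2.18/2.86)·sin 56.9° = 0.6385.
θ₂ = arcsin 0.6385 = 39.68° from the normal.

39.7°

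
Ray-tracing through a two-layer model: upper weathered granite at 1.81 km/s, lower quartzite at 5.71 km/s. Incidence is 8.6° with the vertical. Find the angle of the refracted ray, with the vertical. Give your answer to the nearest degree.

28°

sin θ₁/V₁ = sin θ₂/V₂ ⇒ sin θ₂ = 5.71·sin 8.6°/1.81 = 5.71·0.1495/1.81 = 0.4717.
θ₂ = sin⁻¹(0.4717) = 28.15° (from vertical).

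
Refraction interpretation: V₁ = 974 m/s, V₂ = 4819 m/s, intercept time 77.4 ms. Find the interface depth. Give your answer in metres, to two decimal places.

38.49 m

θ_c = arcsin(974/4819) = 11.66°; cos θ_c = 0.9794.
tᵢ = 2h cos θ_c/V₁ ⇒ h = tᵢ·V₁/(2 cos θ_c) = 0.0774·974/(2·0.9794) = 38.49 m.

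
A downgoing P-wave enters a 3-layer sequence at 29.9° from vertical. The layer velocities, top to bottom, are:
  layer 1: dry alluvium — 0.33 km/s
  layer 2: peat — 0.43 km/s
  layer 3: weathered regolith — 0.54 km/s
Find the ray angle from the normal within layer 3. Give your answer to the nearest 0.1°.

Ray parameter p = sin 29.9° / 0.33 = 1.5106e+00 s/km.
sin θ_3 = p·V_3 = 1.5106e+00 × 0.54 = 0.8157.
θ_3 = arcsin 0.8157 = 54.66°.

54.7°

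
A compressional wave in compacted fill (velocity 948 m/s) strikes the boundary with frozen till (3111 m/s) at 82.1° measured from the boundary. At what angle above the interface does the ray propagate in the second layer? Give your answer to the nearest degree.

63°

Angle from the normal: 90° − 82.1° = 7.9°.
sin θ₁/V₁ = sin θ₂/V₂ ⇒ sin θ₂ = 3111·sin 7.9°/948 = 3111·0.1374/948 = 0.4510.
θ₂ = arcsin 0.4510 = 26.81° from the normal.
From the interface: 90° − 26.81° = 63.19°.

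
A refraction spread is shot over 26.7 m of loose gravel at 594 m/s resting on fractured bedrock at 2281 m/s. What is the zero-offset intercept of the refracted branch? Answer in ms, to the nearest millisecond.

tᵢ = 2h·√(V₂²−V₁²)/(V₁V₂).
√(V₂²−V₁²) = √(2281²−594²) = 2202.3 m/s.
tᵢ = 2·26.7·2202.3/(594·2281) = 0.08680 s.

87 ms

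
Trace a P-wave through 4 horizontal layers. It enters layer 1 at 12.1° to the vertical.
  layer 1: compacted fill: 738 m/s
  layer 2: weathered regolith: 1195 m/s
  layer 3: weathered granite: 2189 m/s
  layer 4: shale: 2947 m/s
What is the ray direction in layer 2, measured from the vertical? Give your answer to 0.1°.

19.8°

Ray parameter p = sin 12.1° / 738 = 2.8404e-04 s/m.
sin θ_2 = p·V_2 = 2.8404e-04 × 1195 = 0.3394.
θ_2 = 19.84° from the vertical.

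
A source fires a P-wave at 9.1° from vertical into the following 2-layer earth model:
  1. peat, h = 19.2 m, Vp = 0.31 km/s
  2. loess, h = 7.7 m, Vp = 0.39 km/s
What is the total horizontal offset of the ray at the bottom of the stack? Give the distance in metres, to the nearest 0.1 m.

4.6 m

Apply Snell's law at each interface; in layer i the horizontal offset is hᵢ·tan θᵢ.
Layer 1: θ = 9.10°; offset = 19.2·tan 9.10° = 3.075 m.
Layer 2: sin θ = 0.39·sin 9.1°/0.31 = 0.1990, θ = 11.48°; offset = 7.7·tan 11.48° = 1.563 m.
Summing the layer offsets gives 4.639 m.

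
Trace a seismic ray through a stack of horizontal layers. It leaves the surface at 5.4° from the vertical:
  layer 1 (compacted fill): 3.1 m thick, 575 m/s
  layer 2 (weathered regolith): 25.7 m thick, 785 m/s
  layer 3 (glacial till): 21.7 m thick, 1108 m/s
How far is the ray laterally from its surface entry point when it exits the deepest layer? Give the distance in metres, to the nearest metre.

p = sin θ₁/V₁ = sin 5.4°/575 = 1.6367e-04 s/m is conserved through the stack.
Layer 1: θ = 5.40°; offset = 3.1·tan 5.40° = 0.293 m.
Layer 2: sin θ = p·785 = 0.1285 → θ = 7.38°; offset = 25.7·tan 7.38° = 3.329 m.
Layer 3: sin θ = p·1108 = 0.1813 → θ = 10.45°; offset = 21.7·tan 10.45° = 4.001 m.
Total horizontal offset = 7.624 m.

8 m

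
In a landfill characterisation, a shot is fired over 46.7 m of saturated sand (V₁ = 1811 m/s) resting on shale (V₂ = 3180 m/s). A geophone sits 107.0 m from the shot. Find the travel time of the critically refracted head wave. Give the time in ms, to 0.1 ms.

76.0 ms

θ_c = arcsin(V₁/V₂) = arcsin(1811/3180) = 34.72°, cos θ_c = 0.8220.
Intercept time tᵢ = 2h cos θ_c / V₁ = 2·46.7·0.8220/1811 = 0.04239 s.
t = x/V₂ + tᵢ = 107.0/3180 + 0.04239 = 0.07604 s.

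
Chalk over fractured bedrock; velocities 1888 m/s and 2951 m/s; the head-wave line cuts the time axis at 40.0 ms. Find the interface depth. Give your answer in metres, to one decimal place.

h = tᵢ·V₁·V₂ / (2·√(V₂²−V₁²)).
√(V₂²−V₁²) = √(2951² − 1888²) = 2268.0 m/s.
h = 0.04 s × 1888 × 2951 / (2 × 2268.0) = 49.13 m.

49.1 m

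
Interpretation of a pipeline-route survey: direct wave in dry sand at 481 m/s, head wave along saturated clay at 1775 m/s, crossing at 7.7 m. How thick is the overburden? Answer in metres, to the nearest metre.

h = (x_cross/2)·√((V₂−V₁)/(V₂+V₁)).
(V₂−V₁)/(V₂+V₁) = (1775−481)/(1775+481) = 0.5736; √ = 0.7574.
h = (7.7/2)·0.7574 = 2.92 m.

3 m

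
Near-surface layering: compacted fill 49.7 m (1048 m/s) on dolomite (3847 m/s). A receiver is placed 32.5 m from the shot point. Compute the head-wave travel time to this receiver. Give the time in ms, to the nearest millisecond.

θ_c = arcsin(V₁/V₂) = arcsin(1048/3847) = 15.81°, cos θ_c = 0.9622.
Intercept time tᵢ = 2h cos θ_c / V₁ = 2·49.7·0.9622/1048 = 0.09126 s.
t = x/V₂ + tᵢ = 32.5/3847 + 0.09126 = 0.09971 s.

100 ms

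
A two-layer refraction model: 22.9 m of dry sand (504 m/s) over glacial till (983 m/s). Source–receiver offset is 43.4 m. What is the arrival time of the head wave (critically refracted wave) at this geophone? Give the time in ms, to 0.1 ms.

θ_c = arcsin(V₁/V₂) = arcsin(504/983) = 30.84°, cos θ_c = 0.8586.
Intercept time tᵢ = 2h cos θ_c / V₁ = 2·22.9·0.8586/504 = 0.07802 s.
t = x/V₂ + tᵢ = 43.4/983 + 0.07802 = 0.12217 s.

122.2 ms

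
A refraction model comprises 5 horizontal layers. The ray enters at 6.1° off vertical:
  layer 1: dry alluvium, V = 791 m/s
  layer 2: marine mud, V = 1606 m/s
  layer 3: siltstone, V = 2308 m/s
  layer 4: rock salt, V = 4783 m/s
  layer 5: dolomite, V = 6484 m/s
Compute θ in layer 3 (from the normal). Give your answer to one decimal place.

Ray parameter p = sin 6.1° / 791 = 1.3434e-04 s/m.
sin θ_3 = p·V_3 = 1.3434e-04 × 2308 = 0.3101.
θ_3 = arcsin 0.3101 = 18.06°.

18.1°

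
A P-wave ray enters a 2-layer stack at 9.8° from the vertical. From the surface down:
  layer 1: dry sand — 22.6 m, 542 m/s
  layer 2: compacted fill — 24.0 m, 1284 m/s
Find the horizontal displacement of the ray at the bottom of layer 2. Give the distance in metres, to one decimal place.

14.5 m

Ray parameter p = sin 9.8° / 542 m/s = 3.1404e-04 s/m.
Layer 1: θ = 9.80°; offset = 22.6·tan 9.80° = 3.904 m.
Layer 2: sin θ = p·1284 = 0.4032 → θ = 23.78°; offset = 24.0·tan 23.78° = 10.575 m.
Total horizontal offset = 14.479 m.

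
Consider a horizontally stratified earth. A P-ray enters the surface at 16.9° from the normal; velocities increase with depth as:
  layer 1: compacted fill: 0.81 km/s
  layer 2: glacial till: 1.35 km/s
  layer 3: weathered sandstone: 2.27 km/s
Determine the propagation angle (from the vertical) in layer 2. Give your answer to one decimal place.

Ray parameter p = sin 16.9° / 0.81 = 3.5889e-01 s/km.
sin θ_2 = p·V_2 = 3.5889e-01 × 1.35 = 0.4845.
θ_2 = arcsin 0.4845 = 28.98°.

29.0°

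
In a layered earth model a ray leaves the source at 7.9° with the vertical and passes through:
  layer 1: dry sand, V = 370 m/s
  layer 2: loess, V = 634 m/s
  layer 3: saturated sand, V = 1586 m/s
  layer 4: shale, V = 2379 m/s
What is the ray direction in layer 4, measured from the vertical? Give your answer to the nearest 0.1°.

62.1°

Snell's law across each interface conserves sin θ / V, so sin θ_4 = V_4·sin θ₁/V₁.
sin θ_4 = 2379 × sin 7.9° / 370 = 0.8837.
θ_4 = arcsin 0.8837 = 62.10°.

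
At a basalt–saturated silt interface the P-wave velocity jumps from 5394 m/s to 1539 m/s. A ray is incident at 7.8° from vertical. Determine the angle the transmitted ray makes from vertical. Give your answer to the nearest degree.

2°

sin θ₁/V₁ = sin θ₂/V₂ ⇒ sin θ₂ = 1539·sin 7.8°/5394 = 1539·0.1357/5394 = 0.0387.
θ₂ = arcsin 0.0387 = 2.22° from the normal.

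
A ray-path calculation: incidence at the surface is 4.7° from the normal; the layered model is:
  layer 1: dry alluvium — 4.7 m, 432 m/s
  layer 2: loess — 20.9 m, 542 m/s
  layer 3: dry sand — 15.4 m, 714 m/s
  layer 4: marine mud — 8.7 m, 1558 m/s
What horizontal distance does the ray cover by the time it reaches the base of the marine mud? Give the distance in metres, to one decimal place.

7.3 m

Apply Snell's law at each interface; in layer i the horizontal offset is hᵢ·tan θᵢ.
Layer 1: θ = 4.70°; offset = 4.7·tan 4.70° = 0.386 m.
Layer 2: sin θ = 542·sin 4.7°/432 = 0.1028, θ = 5.90°; offset = 20.9·tan 5.90° = 2.160 m.
Layer 3: sin θ = 714·sin 4.7°/432 = 0.1354, θ = 7.78°; offset = 15.4·tan 7.78° = 2.105 m.
Layer 4: sin θ = 1558·sin 4.7°/432 = 0.2955, θ = 17.19°; offset = 8.7·tan 17.19° = 2.691 m.
Summing the layer offsets gives 7.343 m.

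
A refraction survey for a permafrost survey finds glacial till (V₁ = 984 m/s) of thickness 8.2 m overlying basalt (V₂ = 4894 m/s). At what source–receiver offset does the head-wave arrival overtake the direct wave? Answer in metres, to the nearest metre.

20 m

x_cross = 2h·√((V₂+V₁)/(V₂−V₁)).
(V₂+V₁)/(V₂−V₁) = (4894+984)/(4894−984) = 1.5033; √ = 1.2261.
x_cross = 2·8.2·1.2261 = 20.11 m.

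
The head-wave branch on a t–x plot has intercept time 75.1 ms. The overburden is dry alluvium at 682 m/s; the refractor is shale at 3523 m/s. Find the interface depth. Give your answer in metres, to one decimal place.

26.1 m

h = tᵢ·V₁·V₂ / (2·√(V₂²−V₁²)).
√(V₂²−V₁²) = √(3523² − 682²) = 3456.4 m/s.
h = 0.0751 s × 682 × 3523 / (2 × 3456.4) = 26.10 m.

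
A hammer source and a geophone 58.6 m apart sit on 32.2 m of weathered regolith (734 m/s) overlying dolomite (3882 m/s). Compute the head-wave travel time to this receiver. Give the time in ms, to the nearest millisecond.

θ_c = arcsin(V₁/V₂) = arcsin(734/3882) = 10.90°, cos θ_c = 0.9820.
Intercept time tᵢ = 2h cos θ_c / V₁ = 2·32.2·0.9820/734 = 0.08616 s.
t = x/V₂ + tᵢ = 58.6/3882 + 0.08616 = 0.10125 s.

101 ms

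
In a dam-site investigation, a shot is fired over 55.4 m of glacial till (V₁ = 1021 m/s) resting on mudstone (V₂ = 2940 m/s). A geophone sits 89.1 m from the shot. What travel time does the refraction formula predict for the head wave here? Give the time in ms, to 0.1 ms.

t = x/V₂ + 2h·√(V₂²−V₁²)/(V₁V₂).
√(V₂²−V₁²) = √(2940²−1021²) = 2757.0 m/s; delay term = 2·55.4·2757.0/(1021·2940) = 0.10177 s.
t = 89.1/2940 + 0.10177 = 0.13207 s.

132.1 ms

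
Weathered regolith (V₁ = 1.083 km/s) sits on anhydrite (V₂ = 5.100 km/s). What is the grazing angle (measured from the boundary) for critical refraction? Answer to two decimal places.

Critical incidence: sin θ_c = V₁/V₂ = 1.083/5.100 = 0.2124.
θ_c = arcsin 0.2124 = 12.26°.
Measured from the interface: 90° − 12.26° = 77.74°.

77.74°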